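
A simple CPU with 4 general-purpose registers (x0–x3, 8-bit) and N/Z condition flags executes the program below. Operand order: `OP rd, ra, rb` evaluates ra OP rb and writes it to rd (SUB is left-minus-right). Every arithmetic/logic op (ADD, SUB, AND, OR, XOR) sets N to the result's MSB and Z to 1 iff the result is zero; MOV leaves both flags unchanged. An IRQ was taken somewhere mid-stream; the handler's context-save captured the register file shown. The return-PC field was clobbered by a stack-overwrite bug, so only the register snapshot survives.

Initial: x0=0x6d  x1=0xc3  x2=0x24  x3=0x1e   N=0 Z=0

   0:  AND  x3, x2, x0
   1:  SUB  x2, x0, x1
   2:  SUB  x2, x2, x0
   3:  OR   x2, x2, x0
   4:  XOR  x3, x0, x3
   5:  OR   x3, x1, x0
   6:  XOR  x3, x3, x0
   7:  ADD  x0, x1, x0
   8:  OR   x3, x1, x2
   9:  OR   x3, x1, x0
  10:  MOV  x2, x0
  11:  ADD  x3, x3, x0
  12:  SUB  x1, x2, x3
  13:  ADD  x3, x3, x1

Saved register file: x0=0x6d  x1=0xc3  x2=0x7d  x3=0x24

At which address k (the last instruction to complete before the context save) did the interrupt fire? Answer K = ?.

K = 3

after  0: x0=0x6d x1=0xc3 x2=0x24 x3=0x24  N=0 Z=0
after  1: x0=0x6d x1=0xc3 x2=0xaa x3=0x24  N=1 Z=0
after  2: x0=0x6d x1=0xc3 x2=0x3d x3=0x24  N=0 Z=0
after  3: x0=0x6d x1=0xc3 x2=0x7d x3=0x24  N=0 Z=0
-- IRQ taken; context saved, return-PC = 4 --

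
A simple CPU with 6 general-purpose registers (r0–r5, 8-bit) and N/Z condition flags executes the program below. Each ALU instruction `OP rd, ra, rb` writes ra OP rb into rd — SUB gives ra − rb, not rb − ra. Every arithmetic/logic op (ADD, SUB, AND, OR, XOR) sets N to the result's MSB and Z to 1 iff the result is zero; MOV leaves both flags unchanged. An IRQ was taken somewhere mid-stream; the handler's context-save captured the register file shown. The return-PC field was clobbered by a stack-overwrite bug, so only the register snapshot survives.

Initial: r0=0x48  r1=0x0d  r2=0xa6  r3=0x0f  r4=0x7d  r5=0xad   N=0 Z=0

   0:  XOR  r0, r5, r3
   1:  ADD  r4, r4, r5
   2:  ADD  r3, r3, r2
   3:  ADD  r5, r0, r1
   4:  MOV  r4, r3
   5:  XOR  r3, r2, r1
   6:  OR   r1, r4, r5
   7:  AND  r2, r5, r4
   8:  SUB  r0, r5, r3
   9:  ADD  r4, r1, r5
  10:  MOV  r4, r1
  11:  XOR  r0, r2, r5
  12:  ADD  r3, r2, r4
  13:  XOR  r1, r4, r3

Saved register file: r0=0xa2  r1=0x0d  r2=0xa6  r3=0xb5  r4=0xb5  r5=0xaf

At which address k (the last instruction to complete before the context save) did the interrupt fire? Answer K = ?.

after  0: r0=0xa2 r1=0x0d r2=0xa6 r3=0x0f r4=0x7d r5=0xad  N=1 Z=0
after  1: r0=0xa2 r1=0x0d r2=0xa6 r3=0x0f r4=0x2a r5=0xad  N=0 Z=0
after  2: r0=0xa2 r1=0x0d r2=0xa6 r3=0xb5 r4=0x2a r5=0xad  N=1 Z=0
after  3: r0=0xa2 r1=0x0d r2=0xa6 r3=0xb5 r4=0x2a r5=0xaf  N=1 Z=0
after  4: r0=0xa2 r1=0x0d r2=0xa6 r3=0xb5 r4=0xb5 r5=0xaf  N=1 Z=0
-- IRQ taken; context saved, return-PC = 5 --

K = 4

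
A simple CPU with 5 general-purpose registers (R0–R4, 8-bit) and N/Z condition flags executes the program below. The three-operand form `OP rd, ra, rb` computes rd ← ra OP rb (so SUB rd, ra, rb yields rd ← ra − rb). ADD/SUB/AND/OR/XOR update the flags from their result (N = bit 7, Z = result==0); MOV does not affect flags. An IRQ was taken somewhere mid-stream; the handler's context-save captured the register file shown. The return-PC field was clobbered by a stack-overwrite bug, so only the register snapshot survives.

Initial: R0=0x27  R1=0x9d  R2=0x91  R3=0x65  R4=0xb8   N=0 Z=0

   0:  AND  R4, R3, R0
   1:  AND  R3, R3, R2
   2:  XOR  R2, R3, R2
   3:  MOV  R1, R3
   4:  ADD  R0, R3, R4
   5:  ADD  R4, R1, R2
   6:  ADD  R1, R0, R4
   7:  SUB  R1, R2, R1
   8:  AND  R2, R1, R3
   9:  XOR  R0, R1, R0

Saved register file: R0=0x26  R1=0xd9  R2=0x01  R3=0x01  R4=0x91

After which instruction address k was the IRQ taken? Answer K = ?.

K = 8

after  0: R0=0x27 R1=0x9d R2=0x91 R3=0x65 R4=0x25  N=0 Z=0
after  1: R0=0x27 R1=0x9d R2=0x91 R3=0x01 R4=0x25  N=0 Z=0
after  2: R0=0x27 R1=0x9d R2=0x90 R3=0x01 R4=0x25  N=1 Z=0
after  3: R0=0x27 R1=0x01 R2=0x90 R3=0x01 R4=0x25  N=1 Z=0
after  4: R0=0x26 R1=0x01 R2=0x90 R3=0x01 R4=0x25  N=0 Z=0
after  5: R0=0x26 R1=0x01 R2=0x90 R3=0x01 R4=0x91  N=1 Z=0
after  6: R0=0x26 R1=0xb7 R2=0x90 R3=0x01 R4=0x91  N=1 Z=0
after  7: R0=0x26 R1=0xd9 R2=0x90 R3=0x01 R4=0x91  N=1 Z=0
after  8: R0=0x26 R1=0xd9 R2=0x01 R3=0x01 R4=0x91  N=0 Z=0
-- IRQ taken; context saved, return-PC = 9 --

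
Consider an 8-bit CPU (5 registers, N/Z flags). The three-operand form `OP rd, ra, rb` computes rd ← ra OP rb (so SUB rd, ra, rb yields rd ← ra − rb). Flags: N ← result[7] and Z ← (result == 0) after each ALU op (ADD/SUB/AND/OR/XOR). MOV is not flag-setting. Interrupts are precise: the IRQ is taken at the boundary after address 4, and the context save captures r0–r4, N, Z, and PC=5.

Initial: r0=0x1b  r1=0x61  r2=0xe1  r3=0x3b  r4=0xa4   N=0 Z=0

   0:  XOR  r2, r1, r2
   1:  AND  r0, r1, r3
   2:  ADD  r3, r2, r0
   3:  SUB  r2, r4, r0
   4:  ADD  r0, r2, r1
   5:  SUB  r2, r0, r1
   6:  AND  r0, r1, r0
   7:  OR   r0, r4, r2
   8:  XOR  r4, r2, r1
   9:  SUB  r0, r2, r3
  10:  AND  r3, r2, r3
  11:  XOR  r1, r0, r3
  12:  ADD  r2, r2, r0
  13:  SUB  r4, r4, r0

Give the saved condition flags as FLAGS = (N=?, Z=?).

after  0: r0=0x1b r1=0x61 r2=0x80 r3=0x3b r4=0xa4  N=1 Z=0
after  1: r0=0x21 r1=0x61 r2=0x80 r3=0x3b r4=0xa4  N=0 Z=0
after  2: r0=0x21 r1=0x61 r2=0x80 r3=0xa1 r4=0xa4  N=1 Z=0
after  3: r0=0x21 r1=0x61 r2=0x83 r3=0xa1 r4=0xa4  N=1 Z=0
after  4: r0=0xe4 r1=0x61 r2=0x83 r3=0xa1 r4=0xa4  N=1 Z=0
-- IRQ taken; context saved, return-PC = 5 --

FLAGS = (N=1, Z=0)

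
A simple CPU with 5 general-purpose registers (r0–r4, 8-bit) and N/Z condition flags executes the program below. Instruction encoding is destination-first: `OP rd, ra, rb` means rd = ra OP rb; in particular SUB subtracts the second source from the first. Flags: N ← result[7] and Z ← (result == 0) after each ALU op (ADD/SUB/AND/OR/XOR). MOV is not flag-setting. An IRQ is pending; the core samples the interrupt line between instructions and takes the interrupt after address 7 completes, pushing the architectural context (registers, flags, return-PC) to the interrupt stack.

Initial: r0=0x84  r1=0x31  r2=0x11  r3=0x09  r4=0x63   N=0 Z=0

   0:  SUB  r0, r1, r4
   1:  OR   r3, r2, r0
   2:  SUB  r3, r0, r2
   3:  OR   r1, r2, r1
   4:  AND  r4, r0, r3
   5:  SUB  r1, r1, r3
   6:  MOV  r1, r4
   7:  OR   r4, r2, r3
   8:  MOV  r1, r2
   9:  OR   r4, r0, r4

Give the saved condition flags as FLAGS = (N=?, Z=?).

after  0: r0=0xce r1=0x31 r2=0x11 r3=0x09 r4=0x63  N=1 Z=0
after  1: r0=0xce r1=0x31 r2=0x11 r3=0xdf r4=0x63  N=1 Z=0
after  2: r0=0xce r1=0x31 r2=0x11 r3=0xbd r4=0x63  N=1 Z=0
after  3: r0=0xce r1=0x31 r2=0x11 r3=0xbd r4=0x63  N=0 Z=0
after  4: r0=0xce r1=0x31 r2=0x11 r3=0xbd r4=0x8c  N=1 Z=0
after  5: r0=0xce r1=0x74 r2=0x11 r3=0xbd r4=0x8c  N=0 Z=0
after  6: r0=0xce r1=0x8c r2=0x11 r3=0xbd r4=0x8c  N=0 Z=0
after  7: r0=0xce r1=0x8c r2=0x11 r3=0xbd r4=0xbd  N=1 Z=0
-- IRQ taken; context saved, return-PC = 8 --

FLAGS = (N=1, Z=0)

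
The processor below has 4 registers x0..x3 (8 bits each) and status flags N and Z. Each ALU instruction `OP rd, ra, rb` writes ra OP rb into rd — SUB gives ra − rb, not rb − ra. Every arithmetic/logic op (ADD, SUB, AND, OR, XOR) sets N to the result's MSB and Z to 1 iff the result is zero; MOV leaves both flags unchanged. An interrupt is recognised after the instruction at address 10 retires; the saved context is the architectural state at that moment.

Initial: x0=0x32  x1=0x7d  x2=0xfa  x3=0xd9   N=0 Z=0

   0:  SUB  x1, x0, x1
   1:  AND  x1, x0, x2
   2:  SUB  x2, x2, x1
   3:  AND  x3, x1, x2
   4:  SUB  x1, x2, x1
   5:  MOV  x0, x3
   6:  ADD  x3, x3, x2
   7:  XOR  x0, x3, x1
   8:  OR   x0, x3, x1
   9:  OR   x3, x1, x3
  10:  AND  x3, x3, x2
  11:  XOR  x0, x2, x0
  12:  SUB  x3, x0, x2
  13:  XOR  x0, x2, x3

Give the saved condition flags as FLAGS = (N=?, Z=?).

FLAGS = (N=1, Z=0)

after  0: x0=0x32 x1=0xb5 x2=0xfa x3=0xd9  N=1 Z=0
after  1: x0=0x32 x1=0x32 x2=0xfa x3=0xd9  N=0 Z=0
after  2: x0=0x32 x1=0x32 x2=0xc8 x3=0xd9  N=1 Z=0
after  3: x0=0x32 x1=0x32 x2=0xc8 x3=0x00  N=0 Z=1
after  4: x0=0x32 x1=0x96 x2=0xc8 x3=0x00  N=1 Z=0
after  5: x0=0x00 x1=0x96 x2=0xc8 x3=0x00  N=1 Z=0
after  6: x0=0x00 x1=0x96 x2=0xc8 x3=0xc8  N=1 Z=0
after  7: x0=0x5e x1=0x96 x2=0xc8 x3=0xc8  N=0 Z=0
after  8: x0=0xde x1=0x96 x2=0xc8 x3=0xc8  N=1 Z=0
after  9: x0=0xde x1=0x96 x2=0xc8 x3=0xde  N=1 Z=0
after 10: x0=0xde x1=0x96 x2=0xc8 x3=0xc8  N=1 Z=0
-- IRQ taken; context saved, return-PC = 11 --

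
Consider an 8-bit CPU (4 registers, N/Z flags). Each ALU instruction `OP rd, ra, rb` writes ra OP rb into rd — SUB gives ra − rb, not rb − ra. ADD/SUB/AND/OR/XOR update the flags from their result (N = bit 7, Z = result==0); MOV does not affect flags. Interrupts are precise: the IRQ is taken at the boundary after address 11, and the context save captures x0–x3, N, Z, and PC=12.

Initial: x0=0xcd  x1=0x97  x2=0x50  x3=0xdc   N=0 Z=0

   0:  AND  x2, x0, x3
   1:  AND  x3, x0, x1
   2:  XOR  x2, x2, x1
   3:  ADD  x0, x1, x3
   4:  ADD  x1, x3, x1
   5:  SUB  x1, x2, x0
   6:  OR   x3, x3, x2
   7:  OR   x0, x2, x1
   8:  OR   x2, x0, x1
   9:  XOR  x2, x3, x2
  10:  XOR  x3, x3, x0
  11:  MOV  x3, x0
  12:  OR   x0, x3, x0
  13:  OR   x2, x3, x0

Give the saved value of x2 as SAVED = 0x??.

after  0: x0=0xcd x1=0x97 x2=0xcc x3=0xdc  N=1 Z=0
after  1: x0=0xcd x1=0x97 x2=0xcc x3=0x85  N=1 Z=0
after  2: x0=0xcd x1=0x97 x2=0x5b x3=0x85  N=0 Z=0
after  3: x0=0x1c x1=0x97 x2=0x5b x3=0x85  N=0 Z=0
after  4: x0=0x1c x1=0x1c x2=0x5b x3=0x85  N=0 Z=0
after  5: x0=0x1c x1=0x3f x2=0x5b x3=0x85  N=0 Z=0
after  6: x0=0x1c x1=0x3f x2=0x5b x3=0xdf  N=1 Z=0
after  7: x0=0x7f x1=0x3f x2=0x5b x3=0xdf  N=0 Z=0
after  8: x0=0x7f x1=0x3f x2=0x7f x3=0xdf  N=0 Z=0
after  9: x0=0x7f x1=0x3f x2=0xa0 x3=0xdf  N=1 Z=0
after 10: x0=0x7f x1=0x3f x2=0xa0 x3=0xa0  N=1 Z=0
after 11: x0=0x7f x1=0x3f x2=0xa0 x3=0x7f  N=1 Z=0
-- IRQ taken; context saved, return-PC = 12 --

SAVED = 0xa0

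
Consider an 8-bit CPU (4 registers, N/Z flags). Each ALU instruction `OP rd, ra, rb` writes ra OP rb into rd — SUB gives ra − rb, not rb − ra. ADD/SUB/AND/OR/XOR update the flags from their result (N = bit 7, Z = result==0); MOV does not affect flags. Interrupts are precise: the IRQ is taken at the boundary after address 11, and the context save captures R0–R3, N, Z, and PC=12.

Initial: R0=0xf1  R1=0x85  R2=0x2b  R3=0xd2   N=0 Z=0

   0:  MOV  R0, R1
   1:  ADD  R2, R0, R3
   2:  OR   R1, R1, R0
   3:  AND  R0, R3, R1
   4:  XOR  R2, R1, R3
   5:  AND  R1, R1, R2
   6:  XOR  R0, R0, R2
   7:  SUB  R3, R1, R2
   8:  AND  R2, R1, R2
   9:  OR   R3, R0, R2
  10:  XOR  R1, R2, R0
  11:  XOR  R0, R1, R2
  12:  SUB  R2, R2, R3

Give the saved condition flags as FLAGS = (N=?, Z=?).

after  0: R0=0x85 R1=0x85 R2=0x2b R3=0xd2  N=0 Z=0
after  1: R0=0x85 R1=0x85 R2=0x57 R3=0xd2  N=0 Z=0
after  2: R0=0x85 R1=0x85 R2=0x57 R3=0xd2  N=1 Z=0
after  3: R0=0x80 R1=0x85 R2=0x57 R3=0xd2  N=1 Z=0
after  4: R0=0x80 R1=0x85 R2=0x57 R3=0xd2  N=0 Z=0
after  5: R0=0x80 R1=0x05 R2=0x57 R3=0xd2  N=0 Z=0
after  6: R0=0xd7 R1=0x05 R2=0x57 R3=0xd2  N=1 Z=0
after  7: R0=0xd7 R1=0x05 R2=0x57 R3=0xae  N=1 Z=0
after  8: R0=0xd7 R1=0x05 R2=0x05 R3=0xae  N=0 Z=0
after  9: R0=0xd7 R1=0x05 R2=0x05 R3=0xd7  N=1 Z=0
after 10: R0=0xd7 R1=0xd2 R2=0x05 R3=0xd7  N=1 Z=0
after 11: R0=0xd7 R1=0xd2 R2=0x05 R3=0xd7  N=1 Z=0
-- IRQ taken; context saved, return-PC = 12 --

FLAGS = (N=1, Z=0)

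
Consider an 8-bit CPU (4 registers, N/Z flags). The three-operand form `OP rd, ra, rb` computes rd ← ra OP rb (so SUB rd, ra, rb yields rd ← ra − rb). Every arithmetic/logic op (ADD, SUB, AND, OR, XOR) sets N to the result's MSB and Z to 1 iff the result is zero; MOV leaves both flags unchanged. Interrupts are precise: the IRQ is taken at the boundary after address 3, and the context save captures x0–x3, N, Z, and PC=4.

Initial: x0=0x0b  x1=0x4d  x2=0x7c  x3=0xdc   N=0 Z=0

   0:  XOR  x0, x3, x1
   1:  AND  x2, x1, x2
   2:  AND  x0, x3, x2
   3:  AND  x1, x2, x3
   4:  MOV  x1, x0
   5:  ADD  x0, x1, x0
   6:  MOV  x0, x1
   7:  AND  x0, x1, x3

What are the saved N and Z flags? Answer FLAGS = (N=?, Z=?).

FLAGS = (N=0, Z=0)

after  0: x0=0x91 x1=0x4d x2=0x7c x3=0xdc  N=1 Z=0
after  1: x0=0x91 x1=0x4d x2=0x4c x3=0xdc  N=0 Z=0
after  2: x0=0x4c x1=0x4d x2=0x4c x3=0xdc  N=0 Z=0
after  3: x0=0x4c x1=0x4c x2=0x4c x3=0xdc  N=0 Z=0
-- IRQ taken; context saved, return-PC = 4 --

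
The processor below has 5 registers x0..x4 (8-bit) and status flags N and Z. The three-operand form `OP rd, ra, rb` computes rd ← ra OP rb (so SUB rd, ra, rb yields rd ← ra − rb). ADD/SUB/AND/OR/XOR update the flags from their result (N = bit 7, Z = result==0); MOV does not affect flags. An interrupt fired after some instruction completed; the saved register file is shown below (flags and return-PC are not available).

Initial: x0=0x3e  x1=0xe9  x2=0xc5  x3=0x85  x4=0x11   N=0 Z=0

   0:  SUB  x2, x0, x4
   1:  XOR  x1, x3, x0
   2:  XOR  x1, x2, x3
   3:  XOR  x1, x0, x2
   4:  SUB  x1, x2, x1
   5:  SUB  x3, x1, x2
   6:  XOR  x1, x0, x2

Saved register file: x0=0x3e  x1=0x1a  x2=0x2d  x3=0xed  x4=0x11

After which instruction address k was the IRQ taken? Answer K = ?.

after  0: x0=0x3e x1=0xe9 x2=0x2d x3=0x85 x4=0x11  N=0 Z=0
after  1: x0=0x3e x1=0xbb x2=0x2d x3=0x85 x4=0x11  N=1 Z=0
after  2: x0=0x3e x1=0xa8 x2=0x2d x3=0x85 x4=0x11  N=1 Z=0
after  3: x0=0x3e x1=0x13 x2=0x2d x3=0x85 x4=0x11  N=0 Z=0
after  4: x0=0x3e x1=0x1a x2=0x2d x3=0x85 x4=0x11  N=0 Z=0
after  5: x0=0x3e x1=0x1a x2=0x2d x3=0xed x4=0x11  N=1 Z=0
-- IRQ taken; context saved, return-PC = 6 --

K = 5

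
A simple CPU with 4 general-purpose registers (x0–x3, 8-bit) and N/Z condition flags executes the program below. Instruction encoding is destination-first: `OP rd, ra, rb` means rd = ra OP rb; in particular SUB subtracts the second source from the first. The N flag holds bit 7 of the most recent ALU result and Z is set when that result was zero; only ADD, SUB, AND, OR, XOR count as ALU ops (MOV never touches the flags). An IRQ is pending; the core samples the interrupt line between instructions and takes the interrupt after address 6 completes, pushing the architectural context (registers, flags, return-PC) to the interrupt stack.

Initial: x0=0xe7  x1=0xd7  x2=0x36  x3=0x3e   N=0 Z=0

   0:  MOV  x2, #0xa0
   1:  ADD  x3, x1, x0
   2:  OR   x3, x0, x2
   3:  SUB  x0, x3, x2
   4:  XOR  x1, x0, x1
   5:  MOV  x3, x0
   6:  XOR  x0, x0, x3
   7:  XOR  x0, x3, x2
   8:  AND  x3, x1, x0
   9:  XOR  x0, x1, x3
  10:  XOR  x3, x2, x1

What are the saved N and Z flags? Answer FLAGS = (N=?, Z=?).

FLAGS = (N=0, Z=1)

after  0: x0=0xe7 x1=0xd7 x2=0xa0 x3=0x3e  N=0 Z=0
after  1: x0=0xe7 x1=0xd7 x2=0xa0 x3=0xbe  N=1 Z=0
after  2: x0=0xe7 x1=0xd7 x2=0xa0 x3=0xe7  N=1 Z=0
after  3: x0=0x47 x1=0xd7 x2=0xa0 x3=0xe7  N=0 Z=0
after  4: x0=0x47 x1=0x90 x2=0xa0 x3=0xe7  N=1 Z=0
after  5: x0=0x47 x1=0x90 x2=0xa0 x3=0x47  N=1 Z=0
after  6: x0=0x00 x1=0x90 x2=0xa0 x3=0x47  N=0 Z=1
-- IRQ taken; context saved, return-PC = 7 --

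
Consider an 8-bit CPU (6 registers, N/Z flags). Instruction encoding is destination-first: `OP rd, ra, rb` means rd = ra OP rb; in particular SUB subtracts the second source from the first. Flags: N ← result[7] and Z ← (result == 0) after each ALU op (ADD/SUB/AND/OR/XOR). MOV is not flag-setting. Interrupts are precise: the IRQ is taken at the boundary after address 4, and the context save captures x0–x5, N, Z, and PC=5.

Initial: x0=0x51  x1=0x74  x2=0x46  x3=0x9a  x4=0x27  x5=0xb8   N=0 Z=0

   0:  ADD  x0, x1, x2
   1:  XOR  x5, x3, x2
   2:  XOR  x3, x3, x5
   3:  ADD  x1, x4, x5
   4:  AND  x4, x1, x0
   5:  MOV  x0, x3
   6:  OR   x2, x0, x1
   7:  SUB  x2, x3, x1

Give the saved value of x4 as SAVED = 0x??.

SAVED = 0x02

after  0: x0=0xba x1=0x74 x2=0x46 x3=0x9a x4=0x27 x5=0xb8  N=1 Z=0
after  1: x0=0xba x1=0x74 x2=0x46 x3=0x9a x4=0x27 x5=0xdc  N=1 Z=0
after  2: x0=0xba x1=0x74 x2=0x46 x3=0x46 x4=0x27 x5=0xdc  N=0 Z=0
after  3: x0=0xba x1=0x03 x2=0x46 x3=0x46 x4=0x27 x5=0xdc  N=0 Z=0
after  4: x0=0xba x1=0x03 x2=0x46 x3=0x46 x4=0x02 x5=0xdc  N=0 Z=0
-- IRQ taken; context saved, return-PC = 5 --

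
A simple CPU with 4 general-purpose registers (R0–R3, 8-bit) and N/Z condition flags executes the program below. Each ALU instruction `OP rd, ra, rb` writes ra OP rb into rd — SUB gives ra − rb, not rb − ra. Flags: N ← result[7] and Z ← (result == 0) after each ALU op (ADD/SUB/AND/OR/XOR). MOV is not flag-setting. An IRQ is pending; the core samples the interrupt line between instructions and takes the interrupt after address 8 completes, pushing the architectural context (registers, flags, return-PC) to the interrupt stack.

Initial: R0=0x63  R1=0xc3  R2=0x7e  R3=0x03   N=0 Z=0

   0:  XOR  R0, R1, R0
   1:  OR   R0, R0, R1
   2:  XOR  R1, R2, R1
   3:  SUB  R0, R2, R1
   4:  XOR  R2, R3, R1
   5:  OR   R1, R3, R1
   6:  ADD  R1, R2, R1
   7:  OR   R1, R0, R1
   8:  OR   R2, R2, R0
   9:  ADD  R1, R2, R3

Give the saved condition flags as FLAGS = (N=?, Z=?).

after  0: R0=0xa0 R1=0xc3 R2=0x7e R3=0x03  N=1 Z=0
after  1: R0=0xe3 R1=0xc3 R2=0x7e R3=0x03  N=1 Z=0
after  2: R0=0xe3 R1=0xbd R2=0x7e R3=0x03  N=1 Z=0
after  3: R0=0xc1 R1=0xbd R2=0x7e R3=0x03  N=1 Z=0
after  4: R0=0xc1 R1=0xbd R2=0xbe R3=0x03  N=1 Z=0
after  5: R0=0xc1 R1=0xbf R2=0xbe R3=0x03  N=1 Z=0
after  6: R0=0xc1 R1=0x7d R2=0xbe R3=0x03  N=0 Z=0
after  7: R0=0xc1 R1=0xfd R2=0xbe R3=0x03  N=1 Z=0
after  8: R0=0xc1 R1=0xfd R2=0xff R3=0x03  N=1 Z=0
-- IRQ taken; context saved, return-PC = 9 --

FLAGS = (N=1, Z=0)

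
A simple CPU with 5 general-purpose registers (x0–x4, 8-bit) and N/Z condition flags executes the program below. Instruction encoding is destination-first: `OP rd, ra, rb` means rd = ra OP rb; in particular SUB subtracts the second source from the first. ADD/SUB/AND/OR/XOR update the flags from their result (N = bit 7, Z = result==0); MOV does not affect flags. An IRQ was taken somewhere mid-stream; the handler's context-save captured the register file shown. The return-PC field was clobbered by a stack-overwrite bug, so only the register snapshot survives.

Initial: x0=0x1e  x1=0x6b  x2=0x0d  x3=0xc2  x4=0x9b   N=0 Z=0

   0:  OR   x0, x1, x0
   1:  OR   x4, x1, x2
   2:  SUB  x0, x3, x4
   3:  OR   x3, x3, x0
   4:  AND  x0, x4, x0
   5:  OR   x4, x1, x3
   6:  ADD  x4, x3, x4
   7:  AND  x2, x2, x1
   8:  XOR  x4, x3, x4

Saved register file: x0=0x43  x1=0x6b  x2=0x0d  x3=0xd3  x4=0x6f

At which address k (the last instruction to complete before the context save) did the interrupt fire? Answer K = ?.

after  0: x0=0x7f x1=0x6b x2=0x0d x3=0xc2 x4=0x9b  N=0 Z=0
after  1: x0=0x7f x1=0x6b x2=0x0d x3=0xc2 x4=0x6f  N=0 Z=0
after  2: x0=0x53 x1=0x6b x2=0x0d x3=0xc2 x4=0x6f  N=0 Z=0
after  3: x0=0x53 x1=0x6b x2=0x0d x3=0xd3 x4=0x6f  N=1 Z=0
after  4: x0=0x43 x1=0x6b x2=0x0d x3=0xd3 x4=0x6f  N=0 Z=0
-- IRQ taken; context saved, return-PC = 5 --

K = 4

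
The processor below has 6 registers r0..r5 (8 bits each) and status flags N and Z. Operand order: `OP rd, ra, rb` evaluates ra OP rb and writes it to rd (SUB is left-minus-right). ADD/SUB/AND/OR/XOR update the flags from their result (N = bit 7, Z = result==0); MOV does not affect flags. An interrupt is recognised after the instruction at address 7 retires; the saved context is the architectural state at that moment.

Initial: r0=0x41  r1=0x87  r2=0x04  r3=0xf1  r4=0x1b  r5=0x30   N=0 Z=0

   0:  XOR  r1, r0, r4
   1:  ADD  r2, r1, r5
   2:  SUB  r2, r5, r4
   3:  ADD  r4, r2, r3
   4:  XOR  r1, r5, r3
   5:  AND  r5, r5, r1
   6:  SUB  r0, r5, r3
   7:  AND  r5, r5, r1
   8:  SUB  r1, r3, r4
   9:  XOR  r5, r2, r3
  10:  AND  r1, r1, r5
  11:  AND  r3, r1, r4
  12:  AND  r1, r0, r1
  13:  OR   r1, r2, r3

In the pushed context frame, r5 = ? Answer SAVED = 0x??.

SAVED = 0x00

after  0: r0=0x41 r1=0x5a r2=0x04 r3=0xf1 r4=0x1b r5=0x30  N=0 Z=0
after  1: r0=0x41 r1=0x5a r2=0x8a r3=0xf1 r4=0x1b r5=0x30  N=1 Z=0
after  2: r0=0x41 r1=0x5a r2=0x15 r3=0xf1 r4=0x1b r5=0x30  N=0 Z=0
after  3: r0=0x41 r1=0x5a r2=0x15 r3=0xf1 r4=0x06 r5=0x30  N=0 Z=0
after  4: r0=0x41 r1=0xc1 r2=0x15 r3=0xf1 r4=0x06 r5=0x30  N=1 Z=0
after  5: r0=0x41 r1=0xc1 r2=0x15 r3=0xf1 r4=0x06 r5=0x00  N=0 Z=1
after  6: r0=0x0f r1=0xc1 r2=0x15 r3=0xf1 r4=0x06 r5=0x00  N=0 Z=0
after  7: r0=0x0f r1=0xc1 r2=0x15 r3=0xf1 r4=0x06 r5=0x00  N=0 Z=1
-- IRQ taken; context saved, return-PC = 8 --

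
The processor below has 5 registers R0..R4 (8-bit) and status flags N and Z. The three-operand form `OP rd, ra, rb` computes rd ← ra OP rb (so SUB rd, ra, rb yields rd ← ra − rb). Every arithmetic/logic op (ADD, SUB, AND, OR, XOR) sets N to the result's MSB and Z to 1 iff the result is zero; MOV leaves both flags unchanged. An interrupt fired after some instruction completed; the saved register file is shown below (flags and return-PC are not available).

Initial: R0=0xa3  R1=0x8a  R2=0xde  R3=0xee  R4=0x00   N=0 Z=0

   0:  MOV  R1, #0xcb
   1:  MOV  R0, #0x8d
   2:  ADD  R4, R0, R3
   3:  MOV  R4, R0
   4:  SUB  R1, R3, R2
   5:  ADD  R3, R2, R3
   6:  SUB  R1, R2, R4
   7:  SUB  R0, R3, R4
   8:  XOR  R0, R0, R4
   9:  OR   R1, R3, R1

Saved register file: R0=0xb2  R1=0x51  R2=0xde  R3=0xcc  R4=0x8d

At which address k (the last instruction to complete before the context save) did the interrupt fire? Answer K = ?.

K = 8

after  0: R0=0xa3 R1=0xcb R2=0xde R3=0xee R4=0x00  N=0 Z=0
after  1: R0=0x8d R1=0xcb R2=0xde R3=0xee R4=0x00  N=0 Z=0
after  2: R0=0x8d R1=0xcb R2=0xde R3=0xee R4=0x7b  N=0 Z=0
after  3: R0=0x8d R1=0xcb R2=0xde R3=0xee R4=0x8d  N=0 Z=0
after  4: R0=0x8d R1=0x10 R2=0xde R3=0xee R4=0x8d  N=0 Z=0
after  5: R0=0x8d R1=0x10 R2=0xde R3=0xcc R4=0x8d  N=1 Z=0
after  6: R0=0x8d R1=0x51 R2=0xde R3=0xcc R4=0x8d  N=0 Z=0
after  7: R0=0x3f R1=0x51 R2=0xde R3=0xcc R4=0x8d  N=0 Z=0
after  8: R0=0xb2 R1=0x51 R2=0xde R3=0xcc R4=0x8d  N=1 Z=0
-- IRQ taken; context saved, return-PC = 9 --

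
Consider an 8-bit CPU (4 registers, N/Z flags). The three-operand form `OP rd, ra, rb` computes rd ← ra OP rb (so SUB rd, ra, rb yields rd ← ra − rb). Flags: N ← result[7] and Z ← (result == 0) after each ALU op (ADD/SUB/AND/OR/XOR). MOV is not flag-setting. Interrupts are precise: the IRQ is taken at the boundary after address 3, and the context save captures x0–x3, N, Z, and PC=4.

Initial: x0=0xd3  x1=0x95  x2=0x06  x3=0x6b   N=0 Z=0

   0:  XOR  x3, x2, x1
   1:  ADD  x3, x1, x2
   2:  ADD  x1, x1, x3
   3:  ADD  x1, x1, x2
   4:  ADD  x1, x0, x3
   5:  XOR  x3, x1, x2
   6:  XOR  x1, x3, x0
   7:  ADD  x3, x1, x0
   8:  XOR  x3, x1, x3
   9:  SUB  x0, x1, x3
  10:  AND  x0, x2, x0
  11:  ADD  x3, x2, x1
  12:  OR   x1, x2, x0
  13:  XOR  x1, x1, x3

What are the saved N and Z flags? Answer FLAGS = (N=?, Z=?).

FLAGS = (N=0, Z=0)

after  0: x0=0xd3 x1=0x95 x2=0x06 x3=0x93  N=1 Z=0
after  1: x0=0xd3 x1=0x95 x2=0x06 x3=0x9b  N=1 Z=0
after  2: x0=0xd3 x1=0x30 x2=0x06 x3=0x9b  N=0 Z=0
after  3: x0=0xd3 x1=0x36 x2=0x06 x3=0x9b  N=0 Z=0
-- IRQ taken; context saved, return-PC = 4 --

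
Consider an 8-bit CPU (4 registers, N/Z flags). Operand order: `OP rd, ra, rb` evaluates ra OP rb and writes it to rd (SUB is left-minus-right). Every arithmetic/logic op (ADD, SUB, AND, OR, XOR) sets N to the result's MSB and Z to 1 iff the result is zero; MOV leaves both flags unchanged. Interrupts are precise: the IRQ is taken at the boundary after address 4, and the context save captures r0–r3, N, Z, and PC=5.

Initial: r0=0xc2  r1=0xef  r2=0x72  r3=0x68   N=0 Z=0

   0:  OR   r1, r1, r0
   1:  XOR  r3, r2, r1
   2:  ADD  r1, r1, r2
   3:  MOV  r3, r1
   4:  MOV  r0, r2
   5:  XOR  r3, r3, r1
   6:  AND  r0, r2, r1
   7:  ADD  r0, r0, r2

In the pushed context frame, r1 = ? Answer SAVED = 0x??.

SAVED = 0x61

after  0: r0=0xc2 r1=0xef r2=0x72 r3=0x68  N=1 Z=0
after  1: r0=0xc2 r1=0xef r2=0x72 r3=0x9d  N=1 Z=0
after  2: r0=0xc2 r1=0x61 r2=0x72 r3=0x9d  N=0 Z=0
after  3: r0=0xc2 r1=0x61 r2=0x72 r3=0x61  N=0 Z=0
after  4: r0=0x72 r1=0x61 r2=0x72 r3=0x61  N=0 Z=0
-- IRQ taken; context saved, return-PC = 5 --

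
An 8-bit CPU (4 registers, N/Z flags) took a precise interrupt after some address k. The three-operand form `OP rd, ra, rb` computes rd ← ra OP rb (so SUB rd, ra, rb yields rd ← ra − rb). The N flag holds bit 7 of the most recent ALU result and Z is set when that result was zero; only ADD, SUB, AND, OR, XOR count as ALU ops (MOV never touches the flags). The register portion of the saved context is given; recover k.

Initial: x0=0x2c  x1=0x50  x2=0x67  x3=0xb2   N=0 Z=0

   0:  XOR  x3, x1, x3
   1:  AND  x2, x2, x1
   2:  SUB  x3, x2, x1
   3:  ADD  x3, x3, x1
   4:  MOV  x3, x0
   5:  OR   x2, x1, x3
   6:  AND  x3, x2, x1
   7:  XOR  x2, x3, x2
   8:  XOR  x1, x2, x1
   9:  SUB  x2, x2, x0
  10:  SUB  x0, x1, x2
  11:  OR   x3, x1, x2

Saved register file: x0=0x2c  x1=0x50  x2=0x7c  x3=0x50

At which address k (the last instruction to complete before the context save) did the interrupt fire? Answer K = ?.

after  0: x0=0x2c x1=0x50 x2=0x67 x3=0xe2  N=1 Z=0
after  1: x0=0x2c x1=0x50 x2=0x40 x3=0xe2  N=0 Z=0
after  2: x0=0x2c x1=0x50 x2=0x40 x3=0xf0  N=1 Z=0
after  3: x0=0x2c x1=0x50 x2=0x40 x3=0x40  N=0 Z=0
after  4: x0=0x2c x1=0x50 x2=0x40 x3=0x2c  N=0 Z=0
after  5: x0=0x2c x1=0x50 x2=0x7c x3=0x2c  N=0 Z=0
after  6: x0=0x2c x1=0x50 x2=0x7c x3=0x50  N=0 Z=0
-- IRQ taken; context saved, return-PC = 7 --

K = 6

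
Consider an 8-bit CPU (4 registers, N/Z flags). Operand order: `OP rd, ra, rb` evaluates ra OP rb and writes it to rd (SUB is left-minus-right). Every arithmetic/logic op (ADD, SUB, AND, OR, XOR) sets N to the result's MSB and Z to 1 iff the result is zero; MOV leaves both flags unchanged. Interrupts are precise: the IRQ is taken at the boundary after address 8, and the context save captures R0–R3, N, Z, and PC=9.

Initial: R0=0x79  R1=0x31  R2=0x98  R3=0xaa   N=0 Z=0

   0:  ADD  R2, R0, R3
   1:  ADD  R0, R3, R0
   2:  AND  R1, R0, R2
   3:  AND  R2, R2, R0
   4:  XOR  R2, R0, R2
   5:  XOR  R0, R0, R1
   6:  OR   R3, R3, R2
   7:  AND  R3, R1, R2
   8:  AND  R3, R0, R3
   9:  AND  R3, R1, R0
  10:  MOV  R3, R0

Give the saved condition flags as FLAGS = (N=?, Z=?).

after  0: R0=0x79 R1=0x31 R2=0x23 R3=0xaa  N=0 Z=0
after  1: R0=0x23 R1=0x31 R2=0x23 R3=0xaa  N=0 Z=0
after  2: R0=0x23 R1=0x23 R2=0x23 R3=0xaa  N=0 Z=0
after  3: R0=0x23 R1=0x23 R2=0x23 R3=0xaa  N=0 Z=0
after  4: R0=0x23 R1=0x23 R2=0x00 R3=0xaa  N=0 Z=1
after  5: R0=0x00 R1=0x23 R2=0x00 R3=0xaa  N=0 Z=1
after  6: R0=0x00 R1=0x23 R2=0x00 R3=0xaa  N=1 Z=0
after  7: R0=0x00 R1=0x23 R2=0x00 R3=0x00  N=0 Z=1
after  8: R0=0x00 R1=0x23 R2=0x00 R3=0x00  N=0 Z=1
-- IRQ taken; context saved, return-PC = 9 --

FLAGS = (N=0, Z=1)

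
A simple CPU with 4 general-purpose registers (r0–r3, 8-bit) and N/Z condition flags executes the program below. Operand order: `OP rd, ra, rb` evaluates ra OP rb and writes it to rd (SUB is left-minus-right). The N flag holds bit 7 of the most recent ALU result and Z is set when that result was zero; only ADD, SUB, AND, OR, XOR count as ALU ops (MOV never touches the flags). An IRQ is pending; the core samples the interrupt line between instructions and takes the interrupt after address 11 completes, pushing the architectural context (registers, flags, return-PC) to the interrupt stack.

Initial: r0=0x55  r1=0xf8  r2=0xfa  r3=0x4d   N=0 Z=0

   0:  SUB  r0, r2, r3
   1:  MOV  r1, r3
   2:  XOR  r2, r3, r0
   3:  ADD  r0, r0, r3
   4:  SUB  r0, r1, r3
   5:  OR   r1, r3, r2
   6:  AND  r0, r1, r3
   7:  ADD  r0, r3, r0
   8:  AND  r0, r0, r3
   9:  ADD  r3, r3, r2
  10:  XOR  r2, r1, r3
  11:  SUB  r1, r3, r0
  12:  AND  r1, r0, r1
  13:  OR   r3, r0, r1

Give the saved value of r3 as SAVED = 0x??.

SAVED = 0x2d

after  0: r0=0xad r1=0xf8 r2=0xfa r3=0x4d  N=1 Z=0
after  1: r0=0xad r1=0x4d r2=0xfa r3=0x4d  N=1 Z=0
after  2: r0=0xad r1=0x4d r2=0xe0 r3=0x4d  N=1 Z=0
after  3: r0=0xfa r1=0x4d r2=0xe0 r3=0x4d  N=1 Z=0
after  4: r0=0x00 r1=0x4d r2=0xe0 r3=0x4d  N=0 Z=1
after  5: r0=0x00 r1=0xed r2=0xe0 r3=0x4d  N=1 Z=0
after  6: r0=0x4d r1=0xed r2=0xe0 r3=0x4d  N=0 Z=0
after  7: r0=0x9a r1=0xed r2=0xe0 r3=0x4d  N=1 Z=0
after  8: r0=0x08 r1=0xed r2=0xe0 r3=0x4d  N=0 Z=0
after  9: r0=0x08 r1=0xed r2=0xe0 r3=0x2d  N=0 Z=0
after 10: r0=0x08 r1=0xed r2=0xc0 r3=0x2d  N=1 Z=0
after 11: r0=0x08 r1=0x25 r2=0xc0 r3=0x2d  N=0 Z=0
-- IRQ taken; context saved, return-PC = 12 --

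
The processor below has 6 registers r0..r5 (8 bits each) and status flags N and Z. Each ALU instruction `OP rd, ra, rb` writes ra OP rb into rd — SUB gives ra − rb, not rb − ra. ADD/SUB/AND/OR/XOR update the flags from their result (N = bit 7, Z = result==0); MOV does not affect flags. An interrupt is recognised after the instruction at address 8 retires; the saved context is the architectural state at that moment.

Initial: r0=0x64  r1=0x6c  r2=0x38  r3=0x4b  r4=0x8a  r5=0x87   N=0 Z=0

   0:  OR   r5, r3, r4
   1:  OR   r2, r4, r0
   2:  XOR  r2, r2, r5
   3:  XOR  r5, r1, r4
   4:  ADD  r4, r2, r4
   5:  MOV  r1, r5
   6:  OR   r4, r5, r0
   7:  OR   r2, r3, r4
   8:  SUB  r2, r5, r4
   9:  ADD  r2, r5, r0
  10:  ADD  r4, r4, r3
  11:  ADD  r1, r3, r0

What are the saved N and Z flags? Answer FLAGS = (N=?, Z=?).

FLAGS = (N=0, Z=1)

after  0: r0=0x64 r1=0x6c r2=0x38 r3=0x4b r4=0x8a r5=0xcb  N=1 Z=0
after  1: r0=0x64 r1=0x6c r2=0xee r3=0x4b r4=0x8a r5=0xcb  N=1 Z=0
after  2: r0=0x64 r1=0x6c r2=0x25 r3=0x4b r4=0x8a r5=0xcb  N=0 Z=0
after  3: r0=0x64 r1=0x6c r2=0x25 r3=0x4b r4=0x8a r5=0xe6  N=1 Z=0
after  4: r0=0x64 r1=0x6c r2=0x25 r3=0x4b r4=0xaf r5=0xe6  N=1 Z=0
after  5: r0=0x64 r1=0xe6 r2=0x25 r3=0x4b r4=0xaf r5=0xe6  N=1 Z=0
after  6: r0=0x64 r1=0xe6 r2=0x25 r3=0x4b r4=0xe6 r5=0xe6  N=1 Z=0
after  7: r0=0x64 r1=0xe6 r2=0xef r3=0x4b r4=0xe6 r5=0xe6  N=1 Z=0
after  8: r0=0x64 r1=0xe6 r2=0x00 r3=0x4b r4=0xe6 r5=0xe6  N=0 Z=1
-- IRQ taken; context saved, return-PC = 9 --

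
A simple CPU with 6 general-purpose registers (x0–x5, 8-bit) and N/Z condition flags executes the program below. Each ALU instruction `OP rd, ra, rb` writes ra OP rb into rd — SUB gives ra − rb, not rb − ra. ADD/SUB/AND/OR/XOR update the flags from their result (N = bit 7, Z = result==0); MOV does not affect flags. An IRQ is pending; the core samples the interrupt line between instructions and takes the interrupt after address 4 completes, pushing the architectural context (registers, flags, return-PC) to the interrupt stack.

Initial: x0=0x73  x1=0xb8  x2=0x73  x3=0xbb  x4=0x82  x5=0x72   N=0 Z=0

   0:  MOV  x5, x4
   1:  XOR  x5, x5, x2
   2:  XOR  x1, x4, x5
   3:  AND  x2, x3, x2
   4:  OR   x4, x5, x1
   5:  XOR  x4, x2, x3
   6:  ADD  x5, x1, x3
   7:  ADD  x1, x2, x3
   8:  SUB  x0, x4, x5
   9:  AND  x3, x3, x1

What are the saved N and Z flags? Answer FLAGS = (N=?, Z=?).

after  0: x0=0x73 x1=0xb8 x2=0x73 x3=0xbb x4=0x82 x5=0x82  N=0 Z=0
after  1: x0=0x73 x1=0xb8 x2=0x73 x3=0xbb x4=0x82 x5=0xf1  N=1 Z=0
after  2: x0=0x73 x1=0x73 x2=0x73 x3=0xbb x4=0x82 x5=0xf1  N=0 Z=0
after  3: x0=0x73 x1=0x73 x2=0x33 x3=0xbb x4=0x82 x5=0xf1  N=0 Z=0
after  4: x0=0x73 x1=0x73 x2=0x33 x3=0xbb x4=0xf3 x5=0xf1  N=1 Z=0
-- IRQ taken; context saved, return-PC = 5 --

FLAGS = (N=1, Z=0)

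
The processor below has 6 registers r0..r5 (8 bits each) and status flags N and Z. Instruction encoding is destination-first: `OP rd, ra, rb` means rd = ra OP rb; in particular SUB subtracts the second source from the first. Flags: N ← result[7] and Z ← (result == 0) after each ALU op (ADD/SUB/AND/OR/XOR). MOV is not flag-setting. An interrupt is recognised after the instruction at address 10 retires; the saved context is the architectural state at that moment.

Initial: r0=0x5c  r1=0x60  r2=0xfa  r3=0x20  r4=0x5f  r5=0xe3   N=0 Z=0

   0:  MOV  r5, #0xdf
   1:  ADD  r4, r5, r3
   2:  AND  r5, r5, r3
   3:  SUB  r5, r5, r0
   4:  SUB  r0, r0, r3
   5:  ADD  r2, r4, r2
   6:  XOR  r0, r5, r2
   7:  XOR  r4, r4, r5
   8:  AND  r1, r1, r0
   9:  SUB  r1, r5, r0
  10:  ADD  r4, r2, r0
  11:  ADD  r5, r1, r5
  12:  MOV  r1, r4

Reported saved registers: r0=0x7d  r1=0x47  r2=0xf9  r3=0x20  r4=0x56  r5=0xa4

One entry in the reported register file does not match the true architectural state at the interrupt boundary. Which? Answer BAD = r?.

BAD = r0

after  0: r0=0x5c r1=0x60 r2=0xfa r3=0x20 r4=0x5f r5=0xdf  N=0 Z=0
after  1: r0=0x5c r1=0x60 r2=0xfa r3=0x20 r4=0xff r5=0xdf  N=1 Z=0
after  2: r0=0x5c r1=0x60 r2=0xfa r3=0x20 r4=0xff r5=0x00  N=0 Z=1
after  3: r0=0x5c r1=0x60 r2=0xfa r3=0x20 r4=0xff r5=0xa4  N=1 Z=0
after  4: r0=0x3c r1=0x60 r2=0xfa r3=0x20 r4=0xff r5=0xa4  N=0 Z=0
after  5: r0=0x3c r1=0x60 r2=0xf9 r3=0x20 r4=0xff r5=0xa4  N=1 Z=0
after  6: r0=0x5d r1=0x60 r2=0xf9 r3=0x20 r4=0xff r5=0xa4  N=0 Z=0
after  7: r0=0x5d r1=0x60 r2=0xf9 r3=0x20 r4=0x5b r5=0xa4  N=0 Z=0
after  8: r0=0x5d r1=0x40 r2=0xf9 r3=0x20 r4=0x5b r5=0xa4  N=0 Z=0
after  9: r0=0x5d r1=0x47 r2=0xf9 r3=0x20 r4=0x5b r5=0xa4  N=0 Z=0
after 10: r0=0x5d r1=0x47 r2=0xf9 r3=0x20 r4=0x56 r5=0xa4  N=0 Z=0
-- IRQ taken; context saved, return-PC = 11 --
mismatch: r0: reported 0x7d vs actual 0x5d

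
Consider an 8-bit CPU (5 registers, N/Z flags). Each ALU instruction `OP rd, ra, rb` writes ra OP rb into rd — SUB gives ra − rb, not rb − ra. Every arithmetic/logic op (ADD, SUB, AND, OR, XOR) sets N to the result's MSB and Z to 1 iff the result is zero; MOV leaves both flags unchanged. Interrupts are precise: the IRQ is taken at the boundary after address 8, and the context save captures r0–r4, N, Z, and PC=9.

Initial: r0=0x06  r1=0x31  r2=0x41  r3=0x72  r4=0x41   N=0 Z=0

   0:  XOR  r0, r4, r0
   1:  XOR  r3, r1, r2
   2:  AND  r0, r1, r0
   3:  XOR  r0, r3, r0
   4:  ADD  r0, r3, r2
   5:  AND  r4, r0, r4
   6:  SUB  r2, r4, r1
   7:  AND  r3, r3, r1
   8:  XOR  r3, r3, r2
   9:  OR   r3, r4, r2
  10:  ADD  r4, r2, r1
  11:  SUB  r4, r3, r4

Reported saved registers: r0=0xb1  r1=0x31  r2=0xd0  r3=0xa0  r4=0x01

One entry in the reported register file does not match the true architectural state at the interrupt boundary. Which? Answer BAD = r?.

after  0: r0=0x47 r1=0x31 r2=0x41 r3=0x72 r4=0x41  N=0 Z=0
after  1: r0=0x47 r1=0x31 r2=0x41 r3=0x70 r4=0x41  N=0 Z=0
after  2: r0=0x01 r1=0x31 r2=0x41 r3=0x70 r4=0x41  N=0 Z=0
after  3: r0=0x71 r1=0x31 r2=0x41 r3=0x70 r4=0x41  N=0 Z=0
after  4: r0=0xb1 r1=0x31 r2=0x41 r3=0x70 r4=0x41  N=1 Z=0
after  5: r0=0xb1 r1=0x31 r2=0x41 r3=0x70 r4=0x01  N=0 Z=0
after  6: r0=0xb1 r1=0x31 r2=0xd0 r3=0x70 r4=0x01  N=1 Z=0
after  7: r0=0xb1 r1=0x31 r2=0xd0 r3=0x30 r4=0x01  N=0 Z=0
after  8: r0=0xb1 r1=0x31 r2=0xd0 r3=0xe0 r4=0x01  N=1 Z=0
-- IRQ taken; context saved, return-PC = 9 --
mismatch: r3: reported 0xa0 vs actual 0xe0

BAD = r3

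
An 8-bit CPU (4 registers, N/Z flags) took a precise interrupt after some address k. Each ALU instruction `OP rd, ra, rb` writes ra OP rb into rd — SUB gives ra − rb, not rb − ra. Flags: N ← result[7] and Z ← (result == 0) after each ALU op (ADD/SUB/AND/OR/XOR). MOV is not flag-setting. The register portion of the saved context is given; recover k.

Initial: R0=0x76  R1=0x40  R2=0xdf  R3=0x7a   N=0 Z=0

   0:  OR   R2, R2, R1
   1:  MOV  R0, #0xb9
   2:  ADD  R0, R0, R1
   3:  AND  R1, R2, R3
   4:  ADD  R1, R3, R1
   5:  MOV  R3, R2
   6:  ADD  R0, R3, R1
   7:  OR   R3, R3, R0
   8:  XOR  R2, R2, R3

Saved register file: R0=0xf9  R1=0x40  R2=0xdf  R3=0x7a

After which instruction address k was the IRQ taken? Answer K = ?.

after  0: R0=0x76 R1=0x40 R2=0xdf R3=0x7a  N=1 Z=0
after  1: R0=0xb9 R1=0x40 R2=0xdf R3=0x7a  N=1 Z=0
after  2: R0=0xf9 R1=0x40 R2=0xdf R3=0x7a  N=1 Z=0
-- IRQ taken; context saved, return-PC = 3 --

K = 2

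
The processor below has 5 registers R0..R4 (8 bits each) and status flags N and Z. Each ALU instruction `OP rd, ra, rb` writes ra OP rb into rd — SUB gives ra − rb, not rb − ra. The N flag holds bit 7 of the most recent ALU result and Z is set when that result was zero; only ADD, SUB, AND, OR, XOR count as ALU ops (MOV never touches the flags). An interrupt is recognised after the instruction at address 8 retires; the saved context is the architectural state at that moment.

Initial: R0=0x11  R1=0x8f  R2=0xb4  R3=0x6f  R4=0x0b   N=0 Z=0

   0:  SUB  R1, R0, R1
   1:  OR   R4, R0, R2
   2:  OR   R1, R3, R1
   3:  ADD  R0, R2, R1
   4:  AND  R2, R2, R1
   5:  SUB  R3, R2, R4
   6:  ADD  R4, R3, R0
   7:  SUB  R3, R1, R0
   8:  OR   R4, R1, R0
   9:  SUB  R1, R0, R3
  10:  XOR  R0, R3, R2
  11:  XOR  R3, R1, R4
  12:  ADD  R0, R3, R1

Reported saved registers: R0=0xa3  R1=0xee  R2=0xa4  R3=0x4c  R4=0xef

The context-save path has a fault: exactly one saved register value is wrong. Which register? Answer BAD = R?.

BAD = R1

after  0: R0=0x11 R1=0x82 R2=0xb4 R3=0x6f R4=0x0b  N=1 Z=0
after  1: R0=0x11 R1=0x82 R2=0xb4 R3=0x6f R4=0xb5  N=1 Z=0
after  2: R0=0x11 R1=0xef R2=0xb4 R3=0x6f R4=0xb5  N=1 Z=0
after  3: R0=0xa3 R1=0xef R2=0xb4 R3=0x6f R4=0xb5  N=1 Z=0
after  4: R0=0xa3 R1=0xef R2=0xa4 R3=0x6f R4=0xb5  N=1 Z=0
after  5: R0=0xa3 R1=0xef R2=0xa4 R3=0xef R4=0xb5  N=1 Z=0
after  6: R0=0xa3 R1=0xef R2=0xa4 R3=0xef R4=0x92  N=1 Z=0
after  7: R0=0xa3 R1=0xef R2=0xa4 R3=0x4c R4=0x92  N=0 Z=0
after  8: R0=0xa3 R1=0xef R2=0xa4 R3=0x4c R4=0xef  N=1 Z=0
-- IRQ taken; context saved, return-PC = 9 --
mismatch: R1: reported 0xee vs actual 0xef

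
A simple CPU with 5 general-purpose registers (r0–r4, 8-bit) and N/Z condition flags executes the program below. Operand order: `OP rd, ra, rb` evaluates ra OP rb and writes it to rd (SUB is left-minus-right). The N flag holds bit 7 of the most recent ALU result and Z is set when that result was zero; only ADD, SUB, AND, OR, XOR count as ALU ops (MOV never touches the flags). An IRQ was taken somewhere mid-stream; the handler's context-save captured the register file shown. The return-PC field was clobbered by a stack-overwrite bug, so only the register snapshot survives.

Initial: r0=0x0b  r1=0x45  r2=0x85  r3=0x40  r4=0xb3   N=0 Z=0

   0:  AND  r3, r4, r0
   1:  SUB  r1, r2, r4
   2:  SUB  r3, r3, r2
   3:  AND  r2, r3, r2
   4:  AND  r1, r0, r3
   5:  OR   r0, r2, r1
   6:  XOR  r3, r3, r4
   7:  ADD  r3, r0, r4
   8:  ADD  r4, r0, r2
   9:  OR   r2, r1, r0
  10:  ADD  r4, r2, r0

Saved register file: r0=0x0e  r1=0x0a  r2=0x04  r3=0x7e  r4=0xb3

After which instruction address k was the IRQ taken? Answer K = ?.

after  0: r0=0x0b r1=0x45 r2=0x85 r3=0x03 r4=0xb3  N=0 Z=0
after  1: r0=0x0b r1=0xd2 r2=0x85 r3=0x03 r4=0xb3  N=1 Z=0
after  2: r0=0x0b r1=0xd2 r2=0x85 r3=0x7e r4=0xb3  N=0 Z=0
after  3: r0=0x0b r1=0xd2 r2=0x04 r3=0x7e r4=0xb3  N=0 Z=0
after  4: r0=0x0b r1=0x0a r2=0x04 r3=0x7e r4=0xb3  N=0 Z=0
after  5: r0=0x0e r1=0x0a r2=0x04 r3=0x7e r4=0xb3  N=0 Z=0
-- IRQ taken; context saved, return-PC = 6 --

K = 5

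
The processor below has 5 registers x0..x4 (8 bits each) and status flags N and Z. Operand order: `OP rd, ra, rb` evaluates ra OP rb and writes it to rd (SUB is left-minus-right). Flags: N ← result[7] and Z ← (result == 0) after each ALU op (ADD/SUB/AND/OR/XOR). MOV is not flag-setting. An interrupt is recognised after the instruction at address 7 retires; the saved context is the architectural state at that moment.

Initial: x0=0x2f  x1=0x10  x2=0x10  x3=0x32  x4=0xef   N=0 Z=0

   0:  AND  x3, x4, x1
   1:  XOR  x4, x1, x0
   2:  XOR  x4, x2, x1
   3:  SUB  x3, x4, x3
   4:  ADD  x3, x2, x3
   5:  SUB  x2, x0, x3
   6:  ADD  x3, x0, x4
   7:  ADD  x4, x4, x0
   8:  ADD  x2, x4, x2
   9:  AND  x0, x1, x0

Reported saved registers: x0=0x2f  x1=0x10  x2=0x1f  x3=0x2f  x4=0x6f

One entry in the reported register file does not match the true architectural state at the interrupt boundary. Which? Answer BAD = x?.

BAD = x4

after  0: x0=0x2f x1=0x10 x2=0x10 x3=0x00 x4=0xef  N=0 Z=1
after  1: x0=0x2f x1=0x10 x2=0x10 x3=0x00 x4=0x3f  N=0 Z=0
after  2: x0=0x2f x1=0x10 x2=0x10 x3=0x00 x4=0x00  N=0 Z=1
after  3: x0=0x2f x1=0x10 x2=0x10 x3=0x00 x4=0x00  N=0 Z=1
after  4: x0=0x2f x1=0x10 x2=0x10 x3=0x10 x4=0x00  N=0 Z=0
after  5: x0=0x2f x1=0x10 x2=0x1f x3=0x10 x4=0x00  N=0 Z=0
after  6: x0=0x2f x1=0x10 x2=0x1f x3=0x2f x4=0x00  N=0 Z=0
after  7: x0=0x2f x1=0x10 x2=0x1f x3=0x2f x4=0x2f  N=0 Z=0
-- IRQ taken; context saved, return-PC = 8 --
mismatch: x4: reported 0x6f vs actual 0x2f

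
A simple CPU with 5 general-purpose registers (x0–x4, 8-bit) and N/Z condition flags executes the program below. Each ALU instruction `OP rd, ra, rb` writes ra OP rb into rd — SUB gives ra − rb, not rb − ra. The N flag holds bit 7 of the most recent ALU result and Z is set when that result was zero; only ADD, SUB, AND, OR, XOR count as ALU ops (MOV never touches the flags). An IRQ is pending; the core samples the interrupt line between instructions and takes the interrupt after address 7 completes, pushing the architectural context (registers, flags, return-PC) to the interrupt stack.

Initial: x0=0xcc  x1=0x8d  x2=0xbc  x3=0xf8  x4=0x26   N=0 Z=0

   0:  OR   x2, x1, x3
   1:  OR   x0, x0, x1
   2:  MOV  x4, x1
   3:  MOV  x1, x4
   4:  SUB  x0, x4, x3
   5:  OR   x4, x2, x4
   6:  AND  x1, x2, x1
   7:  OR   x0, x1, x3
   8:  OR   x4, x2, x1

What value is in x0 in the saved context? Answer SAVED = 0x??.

SAVED = 0xfd

after  0: x0=0xcc x1=0x8d x2=0xfd x3=0xf8 x4=0x26  N=1 Z=0
after  1: x0=0xcd x1=0x8d x2=0xfd x3=0xf8 x4=0x26  N=1 Z=0
after  2: x0=0xcd x1=0x8d x2=0xfd x3=0xf8 x4=0x8d  N=1 Z=0
after  3: x0=0xcd x1=0x8d x2=0xfd x3=0xf8 x4=0x8d  N=1 Z=0
after  4: x0=0x95 x1=0x8d x2=0xfd x3=0xf8 x4=0x8d  N=1 Z=0
after  5: x0=0x95 x1=0x8d x2=0xfd x3=0xf8 x4=0xfd  N=1 Z=0
after  6: x0=0x95 x1=0x8d x2=0xfd x3=0xf8 x4=0xfd  N=1 Z=0
after  7: x0=0xfd x1=0x8d x2=0xfd x3=0xf8 x4=0xfd  N=1 Z=0
-- IRQ taken; context saved, return-PC = 8 --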